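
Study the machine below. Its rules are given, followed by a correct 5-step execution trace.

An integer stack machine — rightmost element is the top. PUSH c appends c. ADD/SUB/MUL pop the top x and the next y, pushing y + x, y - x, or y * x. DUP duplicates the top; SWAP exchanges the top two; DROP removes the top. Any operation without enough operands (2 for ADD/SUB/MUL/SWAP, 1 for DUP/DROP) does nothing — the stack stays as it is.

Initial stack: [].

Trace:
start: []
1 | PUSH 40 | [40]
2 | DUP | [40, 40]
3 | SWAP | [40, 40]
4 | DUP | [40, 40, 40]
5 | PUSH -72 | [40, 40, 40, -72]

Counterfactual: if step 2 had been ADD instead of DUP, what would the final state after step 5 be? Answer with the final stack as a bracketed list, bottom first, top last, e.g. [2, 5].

[40, 40, -72]

(re-executing from step 2 with the substitution; state before step 2: [40])
2 | ADD | [40]
3 | SWAP | [40]
4 | DUP | [40, 40]
5 | PUSH -72 | [40, 40, -72]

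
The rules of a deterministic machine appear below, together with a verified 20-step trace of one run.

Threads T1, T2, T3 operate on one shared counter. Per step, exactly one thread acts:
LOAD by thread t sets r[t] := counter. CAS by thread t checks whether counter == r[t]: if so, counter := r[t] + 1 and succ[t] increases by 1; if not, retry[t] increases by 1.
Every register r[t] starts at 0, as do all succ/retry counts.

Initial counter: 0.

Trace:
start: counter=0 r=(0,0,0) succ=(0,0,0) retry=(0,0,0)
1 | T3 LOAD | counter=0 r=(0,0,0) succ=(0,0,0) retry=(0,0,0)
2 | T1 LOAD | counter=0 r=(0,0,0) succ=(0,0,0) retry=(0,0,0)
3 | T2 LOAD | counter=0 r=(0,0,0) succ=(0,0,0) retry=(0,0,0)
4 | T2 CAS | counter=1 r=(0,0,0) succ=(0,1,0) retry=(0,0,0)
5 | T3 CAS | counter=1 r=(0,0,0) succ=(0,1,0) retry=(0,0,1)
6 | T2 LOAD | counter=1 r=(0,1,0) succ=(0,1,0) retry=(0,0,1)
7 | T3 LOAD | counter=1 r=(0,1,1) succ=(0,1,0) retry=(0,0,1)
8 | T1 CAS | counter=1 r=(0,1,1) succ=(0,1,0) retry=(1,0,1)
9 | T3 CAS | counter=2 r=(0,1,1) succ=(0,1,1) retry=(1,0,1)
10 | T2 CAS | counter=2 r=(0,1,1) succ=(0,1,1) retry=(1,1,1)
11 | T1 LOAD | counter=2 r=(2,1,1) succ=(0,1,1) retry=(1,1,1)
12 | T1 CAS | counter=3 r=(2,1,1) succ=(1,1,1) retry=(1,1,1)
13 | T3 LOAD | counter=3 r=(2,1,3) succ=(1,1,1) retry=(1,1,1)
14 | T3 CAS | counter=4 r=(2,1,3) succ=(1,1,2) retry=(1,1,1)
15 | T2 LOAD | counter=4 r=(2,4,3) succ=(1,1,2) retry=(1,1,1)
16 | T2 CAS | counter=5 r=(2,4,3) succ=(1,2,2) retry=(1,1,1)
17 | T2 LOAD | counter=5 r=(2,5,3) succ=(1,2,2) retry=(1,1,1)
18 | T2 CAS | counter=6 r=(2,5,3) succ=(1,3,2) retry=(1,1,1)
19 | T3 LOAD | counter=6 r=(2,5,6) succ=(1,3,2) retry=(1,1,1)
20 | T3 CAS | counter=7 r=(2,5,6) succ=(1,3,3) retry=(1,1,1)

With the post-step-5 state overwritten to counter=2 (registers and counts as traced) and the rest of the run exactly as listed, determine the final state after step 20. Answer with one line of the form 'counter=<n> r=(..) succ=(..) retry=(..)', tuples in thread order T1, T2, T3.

state after step 5 := counter=2 r=(0,0,0) succ=(0,1,0) retry=(0,0,1)
6 | T2 LOAD | counter=2 r=(0,2,0) succ=(0,1,0) retry=(0,0,1)
7 | T3 LOAD | counter=2 r=(0,2,2) succ=(0,1,0) retry=(0,0,1)
8 | T1 CAS | counter=2 r=(0,2,2) succ=(0,1,0) retry=(1,0,1)
9 | T3 CAS | counter=3 r=(0,2,2) succ=(0,1,1) retry=(1,0,1)
10 | T2 CAS | counter=3 r=(0,2,2) succ=(0,1,1) retry=(1,1,1)
11 | T1 LOAD | counter=3 r=(3,2,2) succ=(0,1,1) retry=(1,1,1)
12 | T1 CAS | counter=4 r=(3,2,2) succ=(1,1,1) retry=(1,1,1)
13 | T3 LOAD | counter=4 r=(3,2,4) succ=(1,1,1) retry=(1,1,1)
14 | T3 CAS | counter=5 r=(3,2,4) succ=(1,1,2) retry=(1,1,1)
15 | T2 LOAD | counter=5 r=(3,5,4) succ=(1,1,2) retry=(1,1,1)
16 | T2 CAS | counter=6 r=(3,5,4) succ=(1,2,2) retry=(1,1,1)
17 | T2 LOAD | counter=6 r=(3,6,4) succ=(1,2,2) retry=(1,1,1)
18 | T2 CAS | counter=7 r=(3,6,4) succ=(1,3,2) retry=(1,1,1)
19 | T3 LOAD | counter=7 r=(3,6,7) succ=(1,3,2) retry=(1,1,1)
20 | T3 CAS | counter=8 r=(3,6,7) succ=(1,3,3) retry=(1,1,1)

counter=8 r=(3,6,7) succ=(1,3,3) retry=(1,1,1)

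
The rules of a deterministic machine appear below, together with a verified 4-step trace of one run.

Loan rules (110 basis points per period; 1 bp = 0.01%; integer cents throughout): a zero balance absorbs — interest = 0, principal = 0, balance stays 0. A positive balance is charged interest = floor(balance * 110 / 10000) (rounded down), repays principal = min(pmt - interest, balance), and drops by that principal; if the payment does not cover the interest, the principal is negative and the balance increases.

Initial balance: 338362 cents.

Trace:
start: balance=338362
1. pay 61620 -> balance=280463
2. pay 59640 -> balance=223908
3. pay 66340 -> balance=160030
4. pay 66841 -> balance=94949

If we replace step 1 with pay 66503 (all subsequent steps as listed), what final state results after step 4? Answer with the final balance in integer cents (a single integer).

(re-executing from step 1 with the substitution; state before step 1: balance=338362)
1. pay 66503 -> balance=275580
2. pay 59640 -> balance=218971
3. pay 66340 -> balance=155039
4. pay 66841 -> balance=89903

89903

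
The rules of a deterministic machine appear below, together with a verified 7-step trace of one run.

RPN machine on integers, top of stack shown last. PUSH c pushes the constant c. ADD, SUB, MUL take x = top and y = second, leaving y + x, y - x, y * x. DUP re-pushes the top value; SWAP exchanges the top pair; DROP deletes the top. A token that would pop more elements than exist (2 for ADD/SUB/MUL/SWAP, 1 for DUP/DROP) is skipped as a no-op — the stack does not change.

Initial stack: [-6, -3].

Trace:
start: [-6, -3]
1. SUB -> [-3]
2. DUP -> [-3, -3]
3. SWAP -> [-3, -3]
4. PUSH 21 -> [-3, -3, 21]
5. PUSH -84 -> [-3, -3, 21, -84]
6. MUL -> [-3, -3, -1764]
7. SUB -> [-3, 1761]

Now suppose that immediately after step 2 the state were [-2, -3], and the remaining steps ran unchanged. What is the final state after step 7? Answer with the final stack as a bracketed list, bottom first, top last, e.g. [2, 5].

[-3, 1762]

state after step 2 := [-2, -3]
3. SWAP -> [-3, -2]
4. PUSH 21 -> [-3, -2, 21]
5. PUSH -84 -> [-3, -2, 21, -84]
6. MUL -> [-3, -2, -1764]
7. SUB -> [-3, 1762]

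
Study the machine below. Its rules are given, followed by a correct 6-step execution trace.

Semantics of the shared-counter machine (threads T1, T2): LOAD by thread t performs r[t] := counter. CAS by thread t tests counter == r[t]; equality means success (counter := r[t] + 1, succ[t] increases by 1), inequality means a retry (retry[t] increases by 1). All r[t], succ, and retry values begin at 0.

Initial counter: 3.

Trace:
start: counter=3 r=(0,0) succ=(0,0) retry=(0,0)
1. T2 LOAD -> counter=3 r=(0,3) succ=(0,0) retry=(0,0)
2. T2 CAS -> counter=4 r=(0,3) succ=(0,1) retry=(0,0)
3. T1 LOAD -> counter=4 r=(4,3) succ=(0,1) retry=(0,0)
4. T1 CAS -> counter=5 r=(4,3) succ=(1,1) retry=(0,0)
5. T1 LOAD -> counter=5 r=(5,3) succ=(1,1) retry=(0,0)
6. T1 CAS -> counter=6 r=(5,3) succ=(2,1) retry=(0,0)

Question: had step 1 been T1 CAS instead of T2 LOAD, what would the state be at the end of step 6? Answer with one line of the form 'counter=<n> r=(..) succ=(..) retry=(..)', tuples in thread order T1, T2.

counter=5 r=(4,0) succ=(2,0) retry=(1,1)

(re-executing from step 1 with the substitution; state before step 1: counter=3 r=(0,0) succ=(0,0) retry=(0,0))
1. T1 CAS -> counter=3 r=(0,0) succ=(0,0) retry=(1,0)
2. T2 CAS -> counter=3 r=(0,0) succ=(0,0) retry=(1,1)
3. T1 LOAD -> counter=3 r=(3,0) succ=(0,0) retry=(1,1)
4. T1 CAS -> counter=4 r=(3,0) succ=(1,0) retry=(1,1)
5. T1 LOAD -> counter=4 r=(4,0) succ=(1,0) retry=(1,1)
6. T1 CAS -> counter=5 r=(4,0) succ=(2,0) retry=(1,1)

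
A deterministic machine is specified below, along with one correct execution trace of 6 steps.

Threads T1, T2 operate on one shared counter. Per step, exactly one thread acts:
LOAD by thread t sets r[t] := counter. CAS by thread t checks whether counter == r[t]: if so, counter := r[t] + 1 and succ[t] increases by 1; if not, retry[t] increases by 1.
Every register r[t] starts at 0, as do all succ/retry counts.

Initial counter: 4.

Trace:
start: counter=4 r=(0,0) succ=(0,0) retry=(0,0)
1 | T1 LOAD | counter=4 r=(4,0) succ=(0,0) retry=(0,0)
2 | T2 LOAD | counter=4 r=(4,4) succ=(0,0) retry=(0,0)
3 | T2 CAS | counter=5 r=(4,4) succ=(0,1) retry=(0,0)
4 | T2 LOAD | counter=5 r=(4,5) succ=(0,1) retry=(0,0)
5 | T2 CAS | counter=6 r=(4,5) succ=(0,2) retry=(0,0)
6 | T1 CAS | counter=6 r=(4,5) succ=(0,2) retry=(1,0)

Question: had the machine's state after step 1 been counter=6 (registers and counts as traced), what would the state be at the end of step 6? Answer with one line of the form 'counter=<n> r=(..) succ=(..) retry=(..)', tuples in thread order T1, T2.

state after step 1 := counter=6 r=(4,0) succ=(0,0) retry=(0,0)
2 | T2 LOAD | counter=6 r=(4,6) succ=(0,0) retry=(0,0)
3 | T2 CAS | counter=7 r=(4,6) succ=(0,1) retry=(0,0)
4 | T2 LOAD | counter=7 r=(4,7) succ=(0,1) retry=(0,0)
5 | T2 CAS | counter=8 r=(4,7) succ=(0,2) retry=(0,0)
6 | T1 CAS | counter=8 r=(4,7) succ=(0,2) retry=(1,0)

counter=8 r=(4,7) succ=(0,2) retry=(1,0)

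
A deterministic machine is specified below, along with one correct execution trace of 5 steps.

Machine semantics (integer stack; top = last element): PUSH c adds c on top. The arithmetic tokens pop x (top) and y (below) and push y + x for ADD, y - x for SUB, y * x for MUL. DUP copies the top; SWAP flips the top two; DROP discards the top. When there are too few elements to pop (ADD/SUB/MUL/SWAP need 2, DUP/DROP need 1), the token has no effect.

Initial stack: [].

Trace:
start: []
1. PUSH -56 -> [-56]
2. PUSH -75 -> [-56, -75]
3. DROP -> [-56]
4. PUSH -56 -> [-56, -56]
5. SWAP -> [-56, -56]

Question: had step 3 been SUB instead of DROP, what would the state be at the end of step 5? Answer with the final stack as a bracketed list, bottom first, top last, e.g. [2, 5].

(re-executing from step 3 with the substitution; state before step 3: [-56, -75])
3. SUB -> [19]
4. PUSH -56 -> [19, -56]
5. SWAP -> [-56, 19]

[-56, 19]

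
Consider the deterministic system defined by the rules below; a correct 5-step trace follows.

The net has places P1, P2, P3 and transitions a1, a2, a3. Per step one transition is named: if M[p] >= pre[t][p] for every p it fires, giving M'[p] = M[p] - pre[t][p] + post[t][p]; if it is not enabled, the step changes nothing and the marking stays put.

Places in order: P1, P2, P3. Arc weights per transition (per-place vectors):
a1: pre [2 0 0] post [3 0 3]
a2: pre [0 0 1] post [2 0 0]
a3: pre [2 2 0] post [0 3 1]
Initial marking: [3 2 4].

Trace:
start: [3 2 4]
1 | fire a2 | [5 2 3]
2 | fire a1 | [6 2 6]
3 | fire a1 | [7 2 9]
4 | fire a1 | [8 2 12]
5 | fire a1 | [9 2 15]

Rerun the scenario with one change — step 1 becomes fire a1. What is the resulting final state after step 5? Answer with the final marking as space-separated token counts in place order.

(re-executing from step 1 with the substitution; state before step 1: [3 2 4])
1 | fire a1 | [4 2 7]
2 | fire a1 | [5 2 10]
3 | fire a1 | [6 2 13]
4 | fire a1 | [7 2 16]
5 | fire a1 | [8 2 19]

8 2 19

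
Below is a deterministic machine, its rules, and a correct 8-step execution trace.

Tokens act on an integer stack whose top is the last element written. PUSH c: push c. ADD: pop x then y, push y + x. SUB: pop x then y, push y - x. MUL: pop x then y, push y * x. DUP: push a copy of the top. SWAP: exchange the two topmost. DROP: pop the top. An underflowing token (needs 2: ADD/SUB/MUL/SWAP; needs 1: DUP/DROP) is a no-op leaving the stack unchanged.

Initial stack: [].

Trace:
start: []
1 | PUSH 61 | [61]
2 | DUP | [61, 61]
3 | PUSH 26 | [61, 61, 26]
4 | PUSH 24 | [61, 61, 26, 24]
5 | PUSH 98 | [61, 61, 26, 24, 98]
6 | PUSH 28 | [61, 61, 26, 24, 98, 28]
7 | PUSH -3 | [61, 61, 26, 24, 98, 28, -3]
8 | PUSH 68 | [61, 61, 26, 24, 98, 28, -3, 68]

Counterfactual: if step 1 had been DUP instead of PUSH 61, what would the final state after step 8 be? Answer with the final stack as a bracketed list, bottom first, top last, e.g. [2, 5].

(re-executing from step 1 with the substitution; state before step 1: [])
1 | DUP | []
2 | DUP | []
3 | PUSH 26 | [26]
4 | PUSH 24 | [26, 24]
5 | PUSH 98 | [26, 24, 98]
6 | PUSH 28 | [26, 24, 98, 28]
7 | PUSH -3 | [26, 24, 98, 28, -3]
8 | PUSH 68 | [26, 24, 98, 28, -3, 68]

[26, 24, 98, 28, -3, 68]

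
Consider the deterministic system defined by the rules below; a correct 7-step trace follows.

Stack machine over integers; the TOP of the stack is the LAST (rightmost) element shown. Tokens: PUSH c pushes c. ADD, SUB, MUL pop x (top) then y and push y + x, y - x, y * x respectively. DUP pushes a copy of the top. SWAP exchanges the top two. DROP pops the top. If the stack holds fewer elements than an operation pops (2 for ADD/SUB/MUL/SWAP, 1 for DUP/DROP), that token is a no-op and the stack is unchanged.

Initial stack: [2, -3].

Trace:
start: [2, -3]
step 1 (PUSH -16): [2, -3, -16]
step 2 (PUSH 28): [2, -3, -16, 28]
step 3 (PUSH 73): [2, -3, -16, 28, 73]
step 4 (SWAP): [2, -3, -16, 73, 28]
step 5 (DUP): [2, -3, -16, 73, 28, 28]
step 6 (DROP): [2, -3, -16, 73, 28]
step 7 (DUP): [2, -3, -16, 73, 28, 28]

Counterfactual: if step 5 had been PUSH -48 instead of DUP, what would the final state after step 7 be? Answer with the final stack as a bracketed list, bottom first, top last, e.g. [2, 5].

(re-executing from step 5 with the substitution; state before step 5: [2, -3, -16, 73, 28])
step 5 (PUSH -48): [2, -3, -16, 73, 28, -48]
step 6 (DROP): [2, -3, -16, 73, 28]
step 7 (DUP): [2, -3, -16, 73, 28, 28]

[2, -3, -16, 73, 28, 28]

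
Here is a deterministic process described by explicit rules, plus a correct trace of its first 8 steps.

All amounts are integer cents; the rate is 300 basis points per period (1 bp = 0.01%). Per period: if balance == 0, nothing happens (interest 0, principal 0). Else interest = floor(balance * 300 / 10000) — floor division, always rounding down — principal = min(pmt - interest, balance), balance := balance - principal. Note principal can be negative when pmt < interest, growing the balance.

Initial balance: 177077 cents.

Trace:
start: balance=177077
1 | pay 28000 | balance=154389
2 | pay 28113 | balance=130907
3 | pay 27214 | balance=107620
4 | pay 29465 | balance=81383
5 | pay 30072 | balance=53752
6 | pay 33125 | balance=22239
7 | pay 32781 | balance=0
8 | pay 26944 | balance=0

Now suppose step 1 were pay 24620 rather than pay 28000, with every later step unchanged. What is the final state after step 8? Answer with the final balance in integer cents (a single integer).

0

(re-executing from step 1 with the substitution; state before step 1: balance=177077)
1 | pay 24620 | balance=157769
2 | pay 28113 | balance=134389
3 | pay 27214 | balance=111206
4 | pay 29465 | balance=85077
5 | pay 30072 | balance=57557
6 | pay 33125 | balance=26158
7 | pay 32781 | balance=0
8 | pay 26944 | balance=0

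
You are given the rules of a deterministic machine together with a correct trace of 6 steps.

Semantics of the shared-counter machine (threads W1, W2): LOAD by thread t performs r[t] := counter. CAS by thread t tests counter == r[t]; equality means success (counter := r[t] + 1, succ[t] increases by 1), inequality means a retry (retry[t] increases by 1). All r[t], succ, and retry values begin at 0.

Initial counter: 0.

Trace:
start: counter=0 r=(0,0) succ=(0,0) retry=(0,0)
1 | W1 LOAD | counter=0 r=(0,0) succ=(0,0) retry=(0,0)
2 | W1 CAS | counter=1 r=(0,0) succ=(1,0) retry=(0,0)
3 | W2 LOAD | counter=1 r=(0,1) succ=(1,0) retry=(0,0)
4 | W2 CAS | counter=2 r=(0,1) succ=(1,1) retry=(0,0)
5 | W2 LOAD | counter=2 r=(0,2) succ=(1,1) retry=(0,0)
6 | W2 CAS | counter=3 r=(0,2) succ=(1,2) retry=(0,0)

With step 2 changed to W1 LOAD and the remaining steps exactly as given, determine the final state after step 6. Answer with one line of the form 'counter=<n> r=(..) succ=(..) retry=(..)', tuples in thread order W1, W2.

(re-executing from step 2 with the substitution; state before step 2: counter=0 r=(0,0) succ=(0,0) retry=(0,0))
2 | W1 LOAD | counter=0 r=(0,0) succ=(0,0) retry=(0,0)
3 | W2 LOAD | counter=0 r=(0,0) succ=(0,0) retry=(0,0)
4 | W2 CAS | counter=1 r=(0,0) succ=(0,1) retry=(0,0)
5 | W2 LOAD | counter=1 r=(0,1) succ=(0,1) retry=(0,0)
6 | W2 CAS | counter=2 r=(0,1) succ=(0,2) retry=(0,0)

counter=2 r=(0,1) succ=(0,2) retry=(0,0)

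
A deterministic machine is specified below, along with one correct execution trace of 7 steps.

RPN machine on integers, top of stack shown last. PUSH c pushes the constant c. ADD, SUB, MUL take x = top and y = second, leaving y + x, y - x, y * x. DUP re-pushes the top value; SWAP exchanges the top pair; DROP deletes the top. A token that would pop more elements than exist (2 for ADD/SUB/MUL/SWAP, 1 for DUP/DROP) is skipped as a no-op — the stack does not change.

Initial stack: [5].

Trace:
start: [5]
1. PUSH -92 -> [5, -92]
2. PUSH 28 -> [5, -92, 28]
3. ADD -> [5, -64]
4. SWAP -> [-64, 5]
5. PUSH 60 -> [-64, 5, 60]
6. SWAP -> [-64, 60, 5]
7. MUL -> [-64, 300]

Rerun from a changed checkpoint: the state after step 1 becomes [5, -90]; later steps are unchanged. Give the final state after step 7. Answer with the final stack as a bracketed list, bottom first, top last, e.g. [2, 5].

state after step 1 := [5, -90]
2. PUSH 28 -> [5, -90, 28]
3. ADD -> [5, -62]
4. SWAP -> [-62, 5]
5. PUSH 60 -> [-62, 5, 60]
6. SWAP -> [-62, 60, 5]
7. MUL -> [-62, 300]

[-62, 300]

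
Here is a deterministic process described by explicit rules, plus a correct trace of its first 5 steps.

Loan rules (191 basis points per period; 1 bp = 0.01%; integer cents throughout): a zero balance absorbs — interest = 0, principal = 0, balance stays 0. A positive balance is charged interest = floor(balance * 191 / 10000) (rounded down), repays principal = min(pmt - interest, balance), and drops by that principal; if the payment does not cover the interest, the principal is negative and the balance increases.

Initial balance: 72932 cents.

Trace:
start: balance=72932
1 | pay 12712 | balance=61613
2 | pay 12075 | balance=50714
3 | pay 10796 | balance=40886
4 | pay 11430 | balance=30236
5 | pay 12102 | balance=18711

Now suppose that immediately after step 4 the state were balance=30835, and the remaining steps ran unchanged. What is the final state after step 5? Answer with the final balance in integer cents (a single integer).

19321

state after step 4 := balance=30835
5 | pay 12102 | balance=19321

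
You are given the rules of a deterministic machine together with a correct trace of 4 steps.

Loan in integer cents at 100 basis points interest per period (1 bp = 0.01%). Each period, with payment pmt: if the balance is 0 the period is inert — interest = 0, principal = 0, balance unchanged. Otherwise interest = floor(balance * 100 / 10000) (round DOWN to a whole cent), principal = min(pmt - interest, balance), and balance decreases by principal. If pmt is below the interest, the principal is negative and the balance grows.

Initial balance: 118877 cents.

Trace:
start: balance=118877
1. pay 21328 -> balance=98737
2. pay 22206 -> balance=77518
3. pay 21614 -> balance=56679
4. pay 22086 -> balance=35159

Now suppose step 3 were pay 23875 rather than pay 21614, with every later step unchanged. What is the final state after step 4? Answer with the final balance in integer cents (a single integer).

32876

(re-executing from step 3 with the substitution; state before step 3: balance=77518)
3. pay 23875 -> balance=54418
4. pay 22086 -> balance=32876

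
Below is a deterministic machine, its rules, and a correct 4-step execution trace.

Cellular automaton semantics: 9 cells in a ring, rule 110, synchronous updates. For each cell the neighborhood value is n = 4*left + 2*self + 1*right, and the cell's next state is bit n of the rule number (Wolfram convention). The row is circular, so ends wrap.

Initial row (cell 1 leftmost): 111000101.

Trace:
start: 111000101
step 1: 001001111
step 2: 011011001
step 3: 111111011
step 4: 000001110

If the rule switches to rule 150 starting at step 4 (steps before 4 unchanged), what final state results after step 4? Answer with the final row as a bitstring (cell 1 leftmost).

111110001

(re-executing step 4 under rule 150; state before step 4: 111111011)
step 4: 111110001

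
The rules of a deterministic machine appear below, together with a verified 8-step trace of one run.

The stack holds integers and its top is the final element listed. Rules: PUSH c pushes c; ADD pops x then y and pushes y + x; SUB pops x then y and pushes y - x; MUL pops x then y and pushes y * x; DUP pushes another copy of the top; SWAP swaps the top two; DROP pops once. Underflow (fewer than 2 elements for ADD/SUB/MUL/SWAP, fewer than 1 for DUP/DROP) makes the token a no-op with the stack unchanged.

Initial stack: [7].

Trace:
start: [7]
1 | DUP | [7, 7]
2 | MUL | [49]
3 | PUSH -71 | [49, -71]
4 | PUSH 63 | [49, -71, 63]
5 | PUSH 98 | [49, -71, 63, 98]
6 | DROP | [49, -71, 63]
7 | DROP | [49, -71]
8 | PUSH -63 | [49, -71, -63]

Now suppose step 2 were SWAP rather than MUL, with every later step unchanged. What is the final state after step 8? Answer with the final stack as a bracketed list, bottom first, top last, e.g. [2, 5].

[7, 7, -71, -63]

(re-executing from step 2 with the substitution; state before step 2: [7, 7])
2 | SWAP | [7, 7]
3 | PUSH -71 | [7, 7, -71]
4 | PUSH 63 | [7, 7, -71, 63]
5 | PUSH 98 | [7, 7, -71, 63, 98]
6 | DROP | [7, 7, -71, 63]
7 | DROP | [7, 7, -71]
8 | PUSH -63 | [7, 7, -71, -63]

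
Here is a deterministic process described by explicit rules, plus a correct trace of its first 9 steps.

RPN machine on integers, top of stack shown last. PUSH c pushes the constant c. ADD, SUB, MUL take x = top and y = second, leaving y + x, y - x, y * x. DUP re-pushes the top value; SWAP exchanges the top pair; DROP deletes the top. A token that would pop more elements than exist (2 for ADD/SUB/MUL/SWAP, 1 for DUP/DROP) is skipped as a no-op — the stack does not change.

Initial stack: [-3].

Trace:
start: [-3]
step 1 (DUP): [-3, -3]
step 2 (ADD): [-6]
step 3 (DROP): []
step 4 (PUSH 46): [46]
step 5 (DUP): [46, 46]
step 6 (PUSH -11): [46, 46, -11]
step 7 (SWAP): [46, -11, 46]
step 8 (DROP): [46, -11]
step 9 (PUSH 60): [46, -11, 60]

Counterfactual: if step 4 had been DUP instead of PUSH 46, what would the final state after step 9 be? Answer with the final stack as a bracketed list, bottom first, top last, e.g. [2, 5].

[60]

(re-executing from step 4 with the substitution; state before step 4: [])
step 4 (DUP): []
step 5 (DUP): []
step 6 (PUSH -11): [-11]
step 7 (SWAP): [-11]
step 8 (DROP): []
step 9 (PUSH 60): [60]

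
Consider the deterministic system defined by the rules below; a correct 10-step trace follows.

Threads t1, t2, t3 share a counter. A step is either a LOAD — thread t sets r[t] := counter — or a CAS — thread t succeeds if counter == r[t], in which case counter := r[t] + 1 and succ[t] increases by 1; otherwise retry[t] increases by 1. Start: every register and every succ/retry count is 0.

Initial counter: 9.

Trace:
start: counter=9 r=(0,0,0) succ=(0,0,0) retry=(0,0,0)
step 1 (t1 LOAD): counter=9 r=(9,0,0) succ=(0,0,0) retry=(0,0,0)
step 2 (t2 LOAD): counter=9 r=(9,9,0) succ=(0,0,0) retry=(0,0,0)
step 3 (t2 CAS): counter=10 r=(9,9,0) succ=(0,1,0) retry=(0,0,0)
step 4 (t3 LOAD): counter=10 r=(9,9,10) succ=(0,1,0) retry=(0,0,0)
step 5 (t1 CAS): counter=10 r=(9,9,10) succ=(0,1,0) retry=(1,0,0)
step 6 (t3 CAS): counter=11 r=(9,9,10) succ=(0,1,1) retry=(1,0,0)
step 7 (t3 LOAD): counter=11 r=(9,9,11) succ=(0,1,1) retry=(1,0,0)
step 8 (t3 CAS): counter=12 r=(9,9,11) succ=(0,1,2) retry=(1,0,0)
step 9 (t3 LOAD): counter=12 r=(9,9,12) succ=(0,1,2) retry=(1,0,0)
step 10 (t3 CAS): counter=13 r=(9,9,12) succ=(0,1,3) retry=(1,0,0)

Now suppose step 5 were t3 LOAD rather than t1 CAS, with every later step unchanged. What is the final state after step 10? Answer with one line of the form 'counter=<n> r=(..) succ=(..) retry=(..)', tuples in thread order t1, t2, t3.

(re-executing from step 5 with the substitution; state before step 5: counter=10 r=(9,9,10) succ=(0,1,0) retry=(0,0,0))
step 5 (t3 LOAD): counter=10 r=(9,9,10) succ=(0,1,0) retry=(0,0,0)
step 6 (t3 CAS): counter=11 r=(9,9,10) succ=(0,1,1) retry=(0,0,0)
step 7 (t3 LOAD): counter=11 r=(9,9,11) succ=(0,1,1) retry=(0,0,0)
step 8 (t3 CAS): counter=12 r=(9,9,11) succ=(0,1,2) retry=(0,0,0)
step 9 (t3 LOAD): counter=12 r=(9,9,12) succ=(0,1,2) retry=(0,0,0)
step 10 (t3 CAS): counter=13 r=(9,9,12) succ=(0,1,3) retry=(0,0,0)

counter=13 r=(9,9,12) succ=(0,1,3) retry=(0,0,0)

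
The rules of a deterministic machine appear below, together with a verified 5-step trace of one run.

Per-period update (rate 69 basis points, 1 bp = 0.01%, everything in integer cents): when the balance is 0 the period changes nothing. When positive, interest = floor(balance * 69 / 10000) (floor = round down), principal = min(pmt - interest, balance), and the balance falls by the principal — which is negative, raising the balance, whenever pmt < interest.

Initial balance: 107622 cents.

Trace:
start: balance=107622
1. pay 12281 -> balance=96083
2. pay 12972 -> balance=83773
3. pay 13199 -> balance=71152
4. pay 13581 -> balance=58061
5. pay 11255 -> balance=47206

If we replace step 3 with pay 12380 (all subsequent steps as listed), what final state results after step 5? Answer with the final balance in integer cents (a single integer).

(re-executing from step 3 with the substitution; state before step 3: balance=83773)
3. pay 12380 -> balance=71971
4. pay 13581 -> balance=58886
5. pay 11255 -> balance=48037

48037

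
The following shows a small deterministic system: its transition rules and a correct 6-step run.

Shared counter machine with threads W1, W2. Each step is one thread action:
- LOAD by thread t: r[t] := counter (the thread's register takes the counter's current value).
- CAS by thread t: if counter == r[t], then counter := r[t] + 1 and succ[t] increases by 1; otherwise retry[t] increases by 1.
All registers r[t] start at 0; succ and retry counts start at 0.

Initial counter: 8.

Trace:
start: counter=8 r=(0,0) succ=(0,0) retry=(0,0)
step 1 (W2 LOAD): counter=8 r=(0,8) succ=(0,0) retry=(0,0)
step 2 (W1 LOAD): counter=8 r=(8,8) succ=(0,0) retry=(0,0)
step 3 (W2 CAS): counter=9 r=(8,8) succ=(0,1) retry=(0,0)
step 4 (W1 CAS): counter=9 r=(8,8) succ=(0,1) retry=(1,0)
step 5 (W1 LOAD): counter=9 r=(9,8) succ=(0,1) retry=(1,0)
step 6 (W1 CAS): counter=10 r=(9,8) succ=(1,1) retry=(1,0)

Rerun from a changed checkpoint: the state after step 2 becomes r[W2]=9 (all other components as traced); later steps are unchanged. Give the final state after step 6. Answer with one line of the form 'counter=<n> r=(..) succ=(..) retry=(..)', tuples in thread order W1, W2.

counter=10 r=(9,9) succ=(2,0) retry=(0,1)

state after step 2 := counter=8 r=(8,9) succ=(0,0) retry=(0,0)
step 3 (W2 CAS): counter=8 r=(8,9) succ=(0,0) retry=(0,1)
step 4 (W1 CAS): counter=9 r=(8,9) succ=(1,0) retry=(0,1)
step 5 (W1 LOAD): counter=9 r=(9,9) succ=(1,0) retry=(0,1)
step 6 (W1 CAS): counter=10 r=(9,9) succ=(2,0) retry=(0,1)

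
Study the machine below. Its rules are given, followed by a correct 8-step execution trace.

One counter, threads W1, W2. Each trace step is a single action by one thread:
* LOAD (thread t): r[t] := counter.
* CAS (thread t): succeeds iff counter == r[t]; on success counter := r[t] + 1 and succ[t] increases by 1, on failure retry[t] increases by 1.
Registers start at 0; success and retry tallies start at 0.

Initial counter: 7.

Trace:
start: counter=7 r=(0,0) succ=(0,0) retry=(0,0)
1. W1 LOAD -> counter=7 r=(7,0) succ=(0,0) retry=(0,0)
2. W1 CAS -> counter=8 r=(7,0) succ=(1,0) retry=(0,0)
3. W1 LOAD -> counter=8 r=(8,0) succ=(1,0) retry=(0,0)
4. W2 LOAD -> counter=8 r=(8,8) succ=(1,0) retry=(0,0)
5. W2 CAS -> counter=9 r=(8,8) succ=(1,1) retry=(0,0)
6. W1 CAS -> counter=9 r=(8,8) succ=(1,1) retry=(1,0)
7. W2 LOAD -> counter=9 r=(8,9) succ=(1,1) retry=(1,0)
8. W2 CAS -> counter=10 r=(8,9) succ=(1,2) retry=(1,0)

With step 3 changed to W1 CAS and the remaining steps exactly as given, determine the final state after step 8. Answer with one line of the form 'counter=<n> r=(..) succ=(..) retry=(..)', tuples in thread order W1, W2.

counter=10 r=(7,9) succ=(1,2) retry=(2,0)

(re-executing from step 3 with the substitution; state before step 3: counter=8 r=(7,0) succ=(1,0) retry=(0,0))
3. W1 CAS -> counter=8 r=(7,0) succ=(1,0) retry=(1,0)
4. W2 LOAD -> counter=8 r=(7,8) succ=(1,0) retry=(1,0)
5. W2 CAS -> counter=9 r=(7,8) succ=(1,1) retry=(1,0)
6. W1 CAS -> counter=9 r=(7,8) succ=(1,1) retry=(2,0)
7. W2 LOAD -> counter=9 r=(7,9) succ=(1,1) retry=(2,0)
8. W2 CAS -> counter=10 r=(7,9) succ=(1,2) retry=(2,0)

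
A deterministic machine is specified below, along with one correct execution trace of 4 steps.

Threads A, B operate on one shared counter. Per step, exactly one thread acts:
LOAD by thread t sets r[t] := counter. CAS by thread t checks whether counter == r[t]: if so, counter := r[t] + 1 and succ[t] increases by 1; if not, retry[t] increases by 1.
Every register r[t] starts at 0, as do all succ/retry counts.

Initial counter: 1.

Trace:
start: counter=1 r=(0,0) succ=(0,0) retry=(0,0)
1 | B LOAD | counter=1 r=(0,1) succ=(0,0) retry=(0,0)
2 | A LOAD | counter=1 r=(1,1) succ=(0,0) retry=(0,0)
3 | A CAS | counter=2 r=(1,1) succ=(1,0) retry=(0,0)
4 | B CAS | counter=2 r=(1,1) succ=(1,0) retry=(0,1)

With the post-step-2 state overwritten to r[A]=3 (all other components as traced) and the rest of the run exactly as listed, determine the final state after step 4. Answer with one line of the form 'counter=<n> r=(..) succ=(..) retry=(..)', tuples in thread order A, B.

counter=2 r=(3,1) succ=(0,1) retry=(1,0)

state after step 2 := counter=1 r=(3,1) succ=(0,0) retry=(0,0)
3 | A CAS | counter=1 r=(3,1) succ=(0,0) retry=(1,0)
4 | B CAS | counter=2 r=(3,1) succ=(0,1) retry=(1,0)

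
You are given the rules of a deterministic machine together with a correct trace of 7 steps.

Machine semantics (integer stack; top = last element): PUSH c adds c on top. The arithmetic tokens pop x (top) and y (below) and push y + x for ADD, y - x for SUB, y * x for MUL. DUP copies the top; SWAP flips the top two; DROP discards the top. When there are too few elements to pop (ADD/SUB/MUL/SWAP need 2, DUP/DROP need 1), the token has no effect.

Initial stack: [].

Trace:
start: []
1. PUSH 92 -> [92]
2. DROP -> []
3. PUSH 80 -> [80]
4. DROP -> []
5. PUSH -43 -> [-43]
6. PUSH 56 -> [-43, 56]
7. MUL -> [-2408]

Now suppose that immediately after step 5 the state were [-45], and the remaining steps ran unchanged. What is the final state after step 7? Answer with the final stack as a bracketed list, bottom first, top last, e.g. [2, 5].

[-2520]

state after step 5 := [-45]
6. PUSH 56 -> [-45, 56]
7. MUL -> [-2520]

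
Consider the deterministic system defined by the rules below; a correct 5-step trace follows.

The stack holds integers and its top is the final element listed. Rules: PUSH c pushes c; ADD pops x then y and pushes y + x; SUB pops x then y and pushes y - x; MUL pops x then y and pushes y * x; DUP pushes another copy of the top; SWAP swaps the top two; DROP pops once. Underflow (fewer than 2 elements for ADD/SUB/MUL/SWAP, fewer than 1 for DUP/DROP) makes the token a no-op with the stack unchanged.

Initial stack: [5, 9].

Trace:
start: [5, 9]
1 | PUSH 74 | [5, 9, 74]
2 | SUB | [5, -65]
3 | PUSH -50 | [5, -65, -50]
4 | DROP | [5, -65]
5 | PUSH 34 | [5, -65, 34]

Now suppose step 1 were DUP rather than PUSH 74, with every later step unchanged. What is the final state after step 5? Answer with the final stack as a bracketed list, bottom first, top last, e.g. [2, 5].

[5, 0, 34]

(re-executing from step 1 with the substitution; state before step 1: [5, 9])
1 | DUP | [5, 9, 9]
2 | SUB | [5, 0]
3 | PUSH -50 | [5, 0, -50]
4 | DROP | [5, 0]
5 | PUSH 34 | [5, 0, 34]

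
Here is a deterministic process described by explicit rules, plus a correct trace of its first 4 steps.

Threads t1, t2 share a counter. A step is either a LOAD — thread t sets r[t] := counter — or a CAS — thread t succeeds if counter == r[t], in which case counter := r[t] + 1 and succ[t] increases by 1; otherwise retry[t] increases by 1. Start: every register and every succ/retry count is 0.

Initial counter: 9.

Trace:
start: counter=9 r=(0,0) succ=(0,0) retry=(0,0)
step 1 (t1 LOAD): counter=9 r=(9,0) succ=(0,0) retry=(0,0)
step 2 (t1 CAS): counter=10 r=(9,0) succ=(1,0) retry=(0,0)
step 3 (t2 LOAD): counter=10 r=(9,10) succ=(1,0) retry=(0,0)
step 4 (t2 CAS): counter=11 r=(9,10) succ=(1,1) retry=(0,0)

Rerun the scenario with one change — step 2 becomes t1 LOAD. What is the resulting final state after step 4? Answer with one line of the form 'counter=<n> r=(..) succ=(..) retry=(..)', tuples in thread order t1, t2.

counter=10 r=(9,9) succ=(0,1) retry=(0,0)

(re-executing from step 2 with the substitution; state before step 2: counter=9 r=(9,0) succ=(0,0) retry=(0,0))
step 2 (t1 LOAD): counter=9 r=(9,0) succ=(0,0) retry=(0,0)
step 3 (t2 LOAD): counter=9 r=(9,9) succ=(0,0) retry=(0,0)
step 4 (t2 CAS): counter=10 r=(9,9) succ=(0,1) retry=(0,0)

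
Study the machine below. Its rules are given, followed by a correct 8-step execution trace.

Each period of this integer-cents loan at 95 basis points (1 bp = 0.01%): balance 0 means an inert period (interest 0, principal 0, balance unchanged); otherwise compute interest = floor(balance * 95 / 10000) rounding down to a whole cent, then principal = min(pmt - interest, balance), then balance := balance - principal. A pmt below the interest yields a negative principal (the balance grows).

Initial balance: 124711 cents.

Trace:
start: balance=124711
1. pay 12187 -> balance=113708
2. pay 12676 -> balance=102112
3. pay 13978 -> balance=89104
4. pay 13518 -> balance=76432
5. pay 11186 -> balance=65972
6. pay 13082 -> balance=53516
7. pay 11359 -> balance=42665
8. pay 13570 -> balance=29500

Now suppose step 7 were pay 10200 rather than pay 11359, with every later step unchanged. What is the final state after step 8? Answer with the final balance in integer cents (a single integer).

(re-executing from step 7 with the substitution; state before step 7: balance=53516)
7. pay 10200 -> balance=43824
8. pay 13570 -> balance=30670

30670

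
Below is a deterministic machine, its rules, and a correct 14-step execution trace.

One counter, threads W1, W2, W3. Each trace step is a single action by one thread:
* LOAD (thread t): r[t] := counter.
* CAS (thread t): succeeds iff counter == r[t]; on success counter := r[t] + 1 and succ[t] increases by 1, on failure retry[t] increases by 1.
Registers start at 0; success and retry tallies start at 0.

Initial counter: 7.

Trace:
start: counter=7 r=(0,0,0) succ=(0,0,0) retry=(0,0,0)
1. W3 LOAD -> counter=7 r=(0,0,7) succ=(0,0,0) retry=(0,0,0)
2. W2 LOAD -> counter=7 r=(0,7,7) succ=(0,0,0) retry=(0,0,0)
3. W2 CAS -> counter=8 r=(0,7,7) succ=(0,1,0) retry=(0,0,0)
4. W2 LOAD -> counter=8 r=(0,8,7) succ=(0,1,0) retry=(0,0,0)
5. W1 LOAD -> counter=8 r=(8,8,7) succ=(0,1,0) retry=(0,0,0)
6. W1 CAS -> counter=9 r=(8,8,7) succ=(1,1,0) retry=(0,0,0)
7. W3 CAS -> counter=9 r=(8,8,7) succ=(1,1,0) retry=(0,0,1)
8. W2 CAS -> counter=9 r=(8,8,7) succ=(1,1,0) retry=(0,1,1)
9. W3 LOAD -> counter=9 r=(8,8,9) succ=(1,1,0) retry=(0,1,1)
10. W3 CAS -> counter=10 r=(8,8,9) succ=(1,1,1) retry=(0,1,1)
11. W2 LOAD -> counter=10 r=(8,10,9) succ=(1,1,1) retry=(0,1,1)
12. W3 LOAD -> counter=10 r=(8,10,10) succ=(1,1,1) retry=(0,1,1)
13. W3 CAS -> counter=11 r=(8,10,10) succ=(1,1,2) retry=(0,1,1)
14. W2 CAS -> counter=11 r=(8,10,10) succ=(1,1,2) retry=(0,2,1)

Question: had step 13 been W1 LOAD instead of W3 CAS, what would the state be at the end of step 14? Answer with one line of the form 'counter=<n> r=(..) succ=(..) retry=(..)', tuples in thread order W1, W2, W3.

(re-executing from step 13 with the substitution; state before step 13: counter=10 r=(8,10,10) succ=(1,1,1) retry=(0,1,1))
13. W1 LOAD -> counter=10 r=(10,10,10) succ=(1,1,1) retry=(0,1,1)
14. W2 CAS -> counter=11 r=(10,10,10) succ=(1,2,1) retry=(0,1,1)

counter=11 r=(10,10,10) succ=(1,2,1) retry=(0,1,1)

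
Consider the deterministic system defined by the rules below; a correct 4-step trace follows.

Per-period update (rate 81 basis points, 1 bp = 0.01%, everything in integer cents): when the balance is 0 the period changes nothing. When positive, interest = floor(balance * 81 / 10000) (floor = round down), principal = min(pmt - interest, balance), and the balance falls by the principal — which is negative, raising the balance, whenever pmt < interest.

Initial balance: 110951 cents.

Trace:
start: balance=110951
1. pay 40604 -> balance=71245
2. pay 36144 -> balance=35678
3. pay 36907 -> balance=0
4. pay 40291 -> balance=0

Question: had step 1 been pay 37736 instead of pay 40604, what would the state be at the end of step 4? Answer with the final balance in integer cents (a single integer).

(re-executing from step 1 with the substitution; state before step 1: balance=110951)
1. pay 37736 -> balance=74113
2. pay 36144 -> balance=38569
3. pay 36907 -> balance=1974
4. pay 40291 -> balance=0

0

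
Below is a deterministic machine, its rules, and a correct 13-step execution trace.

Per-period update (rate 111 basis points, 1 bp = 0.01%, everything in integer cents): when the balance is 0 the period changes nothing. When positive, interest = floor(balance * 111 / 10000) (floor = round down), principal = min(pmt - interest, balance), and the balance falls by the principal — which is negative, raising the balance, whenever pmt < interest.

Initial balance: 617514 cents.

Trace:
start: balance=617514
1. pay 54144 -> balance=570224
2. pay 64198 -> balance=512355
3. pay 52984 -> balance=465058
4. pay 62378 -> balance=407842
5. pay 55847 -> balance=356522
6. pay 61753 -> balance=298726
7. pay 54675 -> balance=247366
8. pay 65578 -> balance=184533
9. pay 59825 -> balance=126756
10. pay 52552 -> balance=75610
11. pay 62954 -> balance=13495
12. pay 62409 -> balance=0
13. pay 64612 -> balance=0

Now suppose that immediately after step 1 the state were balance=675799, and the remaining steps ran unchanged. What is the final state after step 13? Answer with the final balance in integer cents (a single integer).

6611

state after step 1 := balance=675799
2. pay 64198 -> balance=619102
3. pay 52984 -> balance=572990
4. pay 62378 -> balance=516972
5. pay 55847 -> balance=466863
6. pay 61753 -> balance=410292
7. pay 54675 -> balance=360171
8. pay 65578 -> balance=298590
9. pay 59825 -> balance=242079
10. pay 52552 -> balance=192214
11. pay 62954 -> balance=131393
12. pay 62409 -> balance=70442
13. pay 64612 -> balance=6611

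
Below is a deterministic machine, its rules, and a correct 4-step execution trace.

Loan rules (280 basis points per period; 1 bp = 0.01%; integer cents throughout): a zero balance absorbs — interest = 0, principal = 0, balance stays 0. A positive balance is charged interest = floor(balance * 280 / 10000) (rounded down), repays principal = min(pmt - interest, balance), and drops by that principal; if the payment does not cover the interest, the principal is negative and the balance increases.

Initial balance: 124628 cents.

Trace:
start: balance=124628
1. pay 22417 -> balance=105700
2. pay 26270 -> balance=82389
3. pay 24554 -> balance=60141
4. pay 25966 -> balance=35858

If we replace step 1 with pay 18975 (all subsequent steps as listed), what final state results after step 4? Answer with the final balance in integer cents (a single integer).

(re-executing from step 1 with the substitution; state before step 1: balance=124628)
1. pay 18975 -> balance=109142
2. pay 26270 -> balance=85927
3. pay 24554 -> balance=63778
4. pay 25966 -> balance=39597

39597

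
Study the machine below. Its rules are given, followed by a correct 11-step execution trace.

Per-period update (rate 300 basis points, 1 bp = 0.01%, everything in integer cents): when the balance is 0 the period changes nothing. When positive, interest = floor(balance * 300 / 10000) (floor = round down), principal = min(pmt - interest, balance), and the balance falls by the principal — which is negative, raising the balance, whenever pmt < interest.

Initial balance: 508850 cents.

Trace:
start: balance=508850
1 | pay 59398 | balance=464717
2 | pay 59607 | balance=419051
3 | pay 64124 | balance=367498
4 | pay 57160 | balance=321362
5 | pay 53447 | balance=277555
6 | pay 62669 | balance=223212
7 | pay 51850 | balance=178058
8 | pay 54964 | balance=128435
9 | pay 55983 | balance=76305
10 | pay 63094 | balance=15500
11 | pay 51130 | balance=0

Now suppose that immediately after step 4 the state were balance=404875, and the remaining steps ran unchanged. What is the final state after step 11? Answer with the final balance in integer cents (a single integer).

state after step 4 := balance=404875
5 | pay 53447 | balance=363574
6 | pay 62669 | balance=311812
7 | pay 51850 | balance=269316
8 | pay 54964 | balance=222431
9 | pay 55983 | balance=173120
10 | pay 63094 | balance=115219
11 | pay 51130 | balance=67545

67545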